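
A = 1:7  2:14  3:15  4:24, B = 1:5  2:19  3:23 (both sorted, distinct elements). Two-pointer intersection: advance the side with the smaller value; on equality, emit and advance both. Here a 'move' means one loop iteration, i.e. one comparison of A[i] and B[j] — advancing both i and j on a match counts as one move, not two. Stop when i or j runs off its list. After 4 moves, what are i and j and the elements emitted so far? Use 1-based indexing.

i=1 j=1: 7>5, j++
i=1 j=2: 7<19, i++
i=2 j=2: 14<19, i++
i=3 j=2: 15<19, i++

i=4, j=2, emitted=[]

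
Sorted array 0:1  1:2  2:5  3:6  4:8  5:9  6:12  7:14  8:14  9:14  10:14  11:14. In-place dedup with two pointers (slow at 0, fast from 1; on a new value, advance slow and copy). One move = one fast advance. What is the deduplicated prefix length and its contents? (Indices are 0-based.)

length 8; prefix = [1, 2, 5, 6, 8, 9, 12, 14]

slow=0 fast=1: a[fast]=2≠a[slow]=1 write a[1]=2, slow++,fast++
slow=1 fast=2: a[fast]=5≠a[slow]=2 write a[2]=5, slow++,fast++
slow=2 fast=3: a[fast]=6≠a[slow]=5 write a[3]=6, slow++,fast++
slow=3 fast=4: a[fast]=8≠a[slow]=6 write a[4]=8, slow++,fast++
slow=4 fast=5: a[fast]=9≠a[slow]=8 write a[5]=9, slow++,fast++
slow=5 fast=6: a[fast]=12≠a[slow]=9 write a[6]=12, slow++,fast++
slow=6 fast=7: a[fast]=14≠a[slow]=12 write a[7]=14, slow++,fast++
slow=7 fast=8: a[fast]=14=a[slow] dup, fast++
slow=7 fast=9: a[fast]=14=a[slow] dup, fast++
slow=7 fast=10: a[fast]=14=a[slow] dup, fast++
slow=7 fast=11: a[fast]=14=a[slow] dup, fast++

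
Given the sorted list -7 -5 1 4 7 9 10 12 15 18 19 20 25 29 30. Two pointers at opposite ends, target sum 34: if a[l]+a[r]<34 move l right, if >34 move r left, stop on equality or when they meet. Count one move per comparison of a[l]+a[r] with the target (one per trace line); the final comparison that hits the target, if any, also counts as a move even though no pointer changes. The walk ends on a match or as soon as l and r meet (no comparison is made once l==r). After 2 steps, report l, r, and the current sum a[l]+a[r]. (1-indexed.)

l=1 r=15: -7+30=23 <34, l++
l=2 r=15: -5+30=25 <34, l++

l=3, r=15, sum=31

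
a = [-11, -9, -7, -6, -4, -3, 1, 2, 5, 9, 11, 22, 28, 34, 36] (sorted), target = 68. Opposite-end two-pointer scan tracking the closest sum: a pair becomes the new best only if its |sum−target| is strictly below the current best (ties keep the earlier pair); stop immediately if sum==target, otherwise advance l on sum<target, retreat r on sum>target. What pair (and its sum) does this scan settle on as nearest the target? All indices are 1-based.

pair (34, 36) with sum 70 (|Δ|=2)

l=1 r=15: -11+36=25 d=43 *, l++
l=2 r=15: -9+36=27 d=41 *, l++
l=3 r=15: -7+36=29 d=39 *, l++
l=4 r=15: -6+36=30 d=38 *, l++
l=5 r=15: -4+36=32 d=36 *, l++
l=6 r=15: -3+36=33 d=35 *, l++
l=7 r=15: 1+36=37 d=31 *, l++
l=8 r=15: 2+36=38 d=30 *, l++
l=9 r=15: 5+36=41 d=27 *, l++
l=10 r=15: 9+36=45 d=23 *, l++
l=11 r=15: 11+36=47 d=21 *, l++
l=12 r=15: 22+36=58 d=10 *, l++
l=13 r=15: 28+36=64 d=4 *, l++
l=14 r=15: 34+36=70 d=2 *, r--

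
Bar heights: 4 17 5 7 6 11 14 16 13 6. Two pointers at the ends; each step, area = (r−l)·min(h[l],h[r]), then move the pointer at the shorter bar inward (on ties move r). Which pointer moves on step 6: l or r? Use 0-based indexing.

r

[0,9] min(4,6)*9=36 best=36 * → l++
[1,9] min(17,6)*8=48 best=48 * → r--
[1,8] min(17,13)*7=91 best=91 * → r--
[1,7] min(17,16)*6=96 best=96 * → r--
[1,6] min(17,14)*5=70 best=96 → r--
[1,5] min(17,11)*4=44 best=96 → r--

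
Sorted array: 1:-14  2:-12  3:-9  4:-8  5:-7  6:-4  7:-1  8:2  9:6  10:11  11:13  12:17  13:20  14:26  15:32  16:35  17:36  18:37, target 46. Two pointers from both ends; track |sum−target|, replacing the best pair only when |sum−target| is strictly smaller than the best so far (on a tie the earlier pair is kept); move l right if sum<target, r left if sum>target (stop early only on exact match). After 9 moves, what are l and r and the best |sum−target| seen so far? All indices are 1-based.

l=10, r=18, best |Δ|=3

l=1 r=18: -14+37=23 d=23 *, l++
l=2 r=18: -12+37=25 d=21 *, l++
l=3 r=18: -9+37=28 d=18 *, l++
l=4 r=18: -8+37=29 d=17 *, l++
l=5 r=18: -7+37=30 d=16 *, l++
l=6 r=18: -4+37=33 d=13 *, l++
l=7 r=18: -1+37=36 d=10 *, l++
l=8 r=18: 2+37=39 d=7 *, l++
l=9 r=18: 6+37=43 d=3 *, l++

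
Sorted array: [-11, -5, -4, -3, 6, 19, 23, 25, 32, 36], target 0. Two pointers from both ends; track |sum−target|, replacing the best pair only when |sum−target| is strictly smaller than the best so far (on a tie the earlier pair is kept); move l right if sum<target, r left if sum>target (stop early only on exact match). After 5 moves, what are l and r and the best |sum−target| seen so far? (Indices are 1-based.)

l=1, r=5, best |Δ|=8

l=1 r=10: -11+36=25 d=25 *, r--
l=1 r=9: -11+32=21 d=21 *, r--
l=1 r=8: -11+25=14 d=14 *, r--
l=1 r=7: -11+23=12 d=12 *, r--
l=1 r=6: -11+19=8 d=8 *, r--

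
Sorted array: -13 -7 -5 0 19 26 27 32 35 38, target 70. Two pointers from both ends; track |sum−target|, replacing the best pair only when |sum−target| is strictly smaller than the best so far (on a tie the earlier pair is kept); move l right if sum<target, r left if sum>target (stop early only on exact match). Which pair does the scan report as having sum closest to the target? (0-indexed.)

pair (32, 38) with sum 70 (|Δ|=0)

l=0 r=9: -13+38=25 d=45 *, l++
l=1 r=9: -7+38=31 d=39 *, l++
l=2 r=9: -5+38=33 d=37 *, l++
l=3 r=9: 0+38=38 d=32 *, l++
l=4 r=9: 19+38=57 d=13 *, l++
l=5 r=9: 26+38=64 d=6 *, l++
l=6 r=9: 27+38=65 d=5 *, l++
l=7 r=9: 32+38=70 d=0 *, stop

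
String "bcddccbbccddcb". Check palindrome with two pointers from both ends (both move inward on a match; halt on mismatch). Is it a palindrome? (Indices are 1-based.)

palindrome

[1,14] 'b'=='b' → l++,r--
[2,13] 'c'=='c' → l++,r--
[3,12] 'd'=='d' → l++,r--
[4,11] 'd'=='d' → l++,r--
[5,10] 'c'=='c' → l++,r--
[6,9] 'c'=='c' → l++,r--
[7,8] 'b'=='b' → l++,r--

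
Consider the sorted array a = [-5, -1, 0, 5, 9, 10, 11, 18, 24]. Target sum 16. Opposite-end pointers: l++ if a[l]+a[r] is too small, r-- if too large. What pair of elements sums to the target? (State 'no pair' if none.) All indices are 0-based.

[0,8] -5+24=19 >16 → r--
[0,7] -5+18=13 <16 → l++
[1,7] -1+18=17 >16 → r--
[1,6] -1+11=10 <16 → l++
[2,6] 0+11=11 <16 → l++
[3,6] 5+11=16 → found

(5, 11)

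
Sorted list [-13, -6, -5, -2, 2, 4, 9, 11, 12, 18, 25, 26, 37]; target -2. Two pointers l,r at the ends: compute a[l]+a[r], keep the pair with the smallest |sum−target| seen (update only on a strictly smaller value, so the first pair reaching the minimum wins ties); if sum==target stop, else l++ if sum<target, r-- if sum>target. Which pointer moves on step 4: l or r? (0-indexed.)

r

l=0 r=12: -13+37=24 d=26 *, r--
l=0 r=11: -13+26=13 d=15 *, r--
l=0 r=10: -13+25=12 d=14 *, r--
l=0 r=9: -13+18=5 d=7 *, r--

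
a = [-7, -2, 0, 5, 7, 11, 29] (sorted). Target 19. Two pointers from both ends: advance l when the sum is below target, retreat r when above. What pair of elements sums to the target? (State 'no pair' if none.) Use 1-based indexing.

no pair

l=1 r=7: -7+29=22 >19, r--
l=1 r=6: -7+11=4 <19, l++
l=2 r=6: -2+11=9 <19, l++
l=3 r=6: 0+11=11 <19, l++
l=4 r=6: 5+11=16 <19, l++
l=5 r=6: 7+11=18 <19, l++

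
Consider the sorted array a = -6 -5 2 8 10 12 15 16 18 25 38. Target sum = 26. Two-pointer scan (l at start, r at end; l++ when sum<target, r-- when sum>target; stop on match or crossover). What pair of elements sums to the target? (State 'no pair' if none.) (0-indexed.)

(8, 18)

[0,10] -6+38=32 >26 → r--
[0,9] -6+25=19 <26 → l++
[1,9] -5+25=20 <26 → l++
[2,9] 2+25=27 >26 → r--
[2,8] 2+18=20 <26 → l++
[3,8] 8+18=26 → found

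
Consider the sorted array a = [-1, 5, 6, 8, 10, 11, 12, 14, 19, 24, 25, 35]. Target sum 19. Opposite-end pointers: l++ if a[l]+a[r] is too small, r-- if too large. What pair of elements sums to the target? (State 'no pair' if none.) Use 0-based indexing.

(5, 14)

l=0 r=11: -1+35=34 >19, r--
l=0 r=10: -1+25=24 >19, r--
l=0 r=9: -1+24=23 >19, r--
l=0 r=8: -1+19=18 <19, l++
l=1 r=8: 5+19=24 >19, r--
l=1 r=7: 5+14=19, found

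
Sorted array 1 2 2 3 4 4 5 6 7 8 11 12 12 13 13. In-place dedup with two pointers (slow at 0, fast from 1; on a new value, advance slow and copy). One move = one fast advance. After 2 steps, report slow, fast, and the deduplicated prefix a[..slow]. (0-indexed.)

slow=1, fast=3, prefix=[1, 2]

(s=0,f=1) a[fast]=2≠a[slow]=1 write a[1]=2 → slow++,fast++
(s=1,f=2) a[fast]=2=a[slow] dup → fast++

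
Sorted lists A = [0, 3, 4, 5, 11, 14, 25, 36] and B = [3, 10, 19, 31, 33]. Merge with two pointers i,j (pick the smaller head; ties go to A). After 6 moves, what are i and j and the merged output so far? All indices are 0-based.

i=4, j=2, merged so far=[0, 3, 3, 4, 5, 10]

i=0 j=0: A[i]=0<=B[j]=3 take 0, i++
i=1 j=0: A[i]=3<=B[j]=3 take 3, i++
i=2 j=0: A[i]=4>B[j]=3 take 3, j++
i=2 j=1: A[i]=4<=B[j]=10 take 4, i++
i=3 j=1: A[i]=5<=B[j]=10 take 5, i++
i=4 j=1: A[i]=11>B[j]=10 take 10, j++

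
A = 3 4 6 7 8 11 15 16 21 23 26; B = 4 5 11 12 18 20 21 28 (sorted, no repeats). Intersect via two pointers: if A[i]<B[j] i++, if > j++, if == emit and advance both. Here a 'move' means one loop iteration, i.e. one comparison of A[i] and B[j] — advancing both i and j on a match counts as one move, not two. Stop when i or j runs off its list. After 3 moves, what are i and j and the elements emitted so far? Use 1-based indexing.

i=3, j=3, emitted=[4]

i=1 j=1: 3<4, i++
i=2 j=1: 4==4 emit, i++,j++
i=3 j=2: 6>5, j++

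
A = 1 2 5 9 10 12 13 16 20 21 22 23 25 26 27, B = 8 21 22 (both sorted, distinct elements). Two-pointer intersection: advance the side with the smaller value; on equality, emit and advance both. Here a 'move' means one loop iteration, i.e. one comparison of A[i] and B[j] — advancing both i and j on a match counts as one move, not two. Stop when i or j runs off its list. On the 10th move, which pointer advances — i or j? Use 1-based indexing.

i=1 j=1: 1<8, i++
i=2 j=1: 2<8, i++
i=3 j=1: 5<8, i++
i=4 j=1: 9>8, j++
i=4 j=2: 9<21, i++
i=5 j=2: 10<21, i++
i=6 j=2: 12<21, i++
i=7 j=2: 13<21, i++
i=8 j=2: 16<21, i++
i=9 j=2: 20<21, i++

i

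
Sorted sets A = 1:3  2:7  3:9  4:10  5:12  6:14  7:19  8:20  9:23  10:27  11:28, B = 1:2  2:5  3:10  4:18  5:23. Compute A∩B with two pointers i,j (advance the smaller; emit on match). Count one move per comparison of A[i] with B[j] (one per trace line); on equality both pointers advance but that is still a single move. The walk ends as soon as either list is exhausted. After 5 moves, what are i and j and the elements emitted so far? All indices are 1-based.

[i=1,j=1] 3>2 → j++
[i=1,j=2] 3<5 → i++
[i=2,j=2] 7>5 → j++
[i=2,j=3] 7<10 → i++
[i=3,j=3] 9<10 → i++

i=4, j=3, emitted=[]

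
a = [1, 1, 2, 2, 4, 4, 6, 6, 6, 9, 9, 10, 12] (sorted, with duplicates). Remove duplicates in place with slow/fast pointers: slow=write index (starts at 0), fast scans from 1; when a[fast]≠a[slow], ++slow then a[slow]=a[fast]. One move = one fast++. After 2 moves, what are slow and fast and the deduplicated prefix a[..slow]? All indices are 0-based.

(s=0,f=1) a[fast]=1=a[slow] dup → fast++
(s=0,f=2) a[fast]=2≠a[slow]=1 write a[1]=2 → slow++,fast++

slow=1, fast=3, prefix=[1, 2]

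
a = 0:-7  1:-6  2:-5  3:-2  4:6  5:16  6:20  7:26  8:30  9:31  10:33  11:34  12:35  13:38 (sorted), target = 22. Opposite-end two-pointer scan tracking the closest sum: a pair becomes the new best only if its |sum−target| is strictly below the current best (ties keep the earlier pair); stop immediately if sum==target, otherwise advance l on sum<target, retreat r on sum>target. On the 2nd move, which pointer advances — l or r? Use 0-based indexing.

r

[0,13] -7+38=31 d=9 * → r--
[0,12] -7+35=28 d=6 * → r--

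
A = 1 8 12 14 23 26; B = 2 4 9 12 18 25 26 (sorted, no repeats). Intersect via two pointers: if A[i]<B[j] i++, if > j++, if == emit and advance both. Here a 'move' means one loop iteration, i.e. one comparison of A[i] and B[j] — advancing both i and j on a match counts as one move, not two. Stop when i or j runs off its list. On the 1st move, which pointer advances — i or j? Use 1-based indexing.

i=1 j=1: 1<2, i++

i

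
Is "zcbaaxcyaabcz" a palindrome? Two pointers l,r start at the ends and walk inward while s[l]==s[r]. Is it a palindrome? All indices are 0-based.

l=0 r=12: 'z'=='z', l++,r--
l=1 r=11: 'c'=='c', l++,r--
l=2 r=10: 'b'=='b', l++,r--
l=3 r=9: 'a'=='a', l++,r--
l=4 r=8: 'a'=='a', l++,r--
l=5 r=7: 'x'!='y', stop

not a palindrome (mismatch at 5,7)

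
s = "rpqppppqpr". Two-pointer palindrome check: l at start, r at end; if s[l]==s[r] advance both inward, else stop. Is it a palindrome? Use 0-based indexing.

palindrome

l=0 r=9: 'r'=='r', l++,r--
l=1 r=8: 'p'=='p', l++,r--
l=2 r=7: 'q'=='q', l++,r--
l=3 r=6: 'p'=='p', l++,r--
l=4 r=5: 'p'=='p', l++,r--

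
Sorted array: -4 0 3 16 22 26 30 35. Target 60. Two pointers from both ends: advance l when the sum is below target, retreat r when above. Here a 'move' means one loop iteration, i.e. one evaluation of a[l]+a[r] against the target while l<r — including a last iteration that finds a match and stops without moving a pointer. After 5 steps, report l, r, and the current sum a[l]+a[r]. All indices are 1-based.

l=6, r=8, sum=61

l=1 r=8: -4+35=31 <60, l++
l=2 r=8: 0+35=35 <60, l++
l=3 r=8: 3+35=38 <60, l++
l=4 r=8: 16+35=51 <60, l++
l=5 r=8: 22+35=57 <60, l++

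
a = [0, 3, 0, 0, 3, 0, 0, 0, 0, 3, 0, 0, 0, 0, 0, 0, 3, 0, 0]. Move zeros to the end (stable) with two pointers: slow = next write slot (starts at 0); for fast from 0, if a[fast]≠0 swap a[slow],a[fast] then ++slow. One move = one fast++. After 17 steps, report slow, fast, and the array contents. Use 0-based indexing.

slow=0 fast=0: a[fast]=0, fast++
slow=0 fast=1: a[fast]=3≠0 swap→a[0]=3, slow++,fast++
slow=1 fast=2: a[fast]=0, fast++
slow=1 fast=3: a[fast]=0, fast++
slow=1 fast=4: a[fast]=3≠0 swap→a[1]=3, slow++,fast++
slow=2 fast=5: a[fast]=0, fast++
slow=2 fast=6: a[fast]=0, fast++
slow=2 fast=7: a[fast]=0, fast++
slow=2 fast=8: a[fast]=0, fast++
slow=2 fast=9: a[fast]=3≠0 swap→a[2]=3, slow++,fast++
slow=3 fast=10: a[fast]=0, fast++
slow=3 fast=11: a[fast]=0, fast++
slow=3 fast=12: a[fast]=0, fast++
slow=3 fast=13: a[fast]=0, fast++
slow=3 fast=14: a[fast]=0, fast++
slow=3 fast=15: a[fast]=0, fast++
slow=3 fast=16: a[fast]=3≠0 swap→a[3]=3, slow++,fast++

slow=4, fast=17, a=[3, 3, 3, 3, 0, 0, 0, 0, 0, 0, 0, 0, 0, 0, 0, 0, 0, 0, 0]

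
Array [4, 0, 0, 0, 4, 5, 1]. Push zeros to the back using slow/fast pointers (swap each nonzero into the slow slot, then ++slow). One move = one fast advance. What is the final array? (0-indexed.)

(s=0,f=0) a[fast]=4≠0 swap→a[0]=4 → slow++,fast++
(s=1,f=1) a[fast]=0 → fast++
(s=1,f=2) a[fast]=0 → fast++
(s=1,f=3) a[fast]=0 → fast++
(s=1,f=4) a[fast]=4≠0 swap→a[1]=4 → slow++,fast++
(s=2,f=5) a[fast]=5≠0 swap→a[2]=5 → slow++,fast++
(s=3,f=6) a[fast]=1≠0 swap→a[3]=1 → slow++,fast++

[4, 4, 5, 1, 0, 0, 0]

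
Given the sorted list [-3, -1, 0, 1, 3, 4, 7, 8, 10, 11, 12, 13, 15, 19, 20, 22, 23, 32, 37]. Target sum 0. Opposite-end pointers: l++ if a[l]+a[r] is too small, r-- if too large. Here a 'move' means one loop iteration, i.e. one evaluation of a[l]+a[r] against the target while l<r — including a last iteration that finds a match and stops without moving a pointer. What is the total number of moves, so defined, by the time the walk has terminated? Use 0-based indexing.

15 moves

l=0 r=18: -3+37=34 >0, r--
l=0 r=17: -3+32=29 >0, r--
l=0 r=16: -3+23=20 >0, r--
l=0 r=15: -3+22=19 >0, r--
l=0 r=14: -3+20=17 >0, r--
l=0 r=13: -3+19=16 >0, r--
l=0 r=12: -3+15=12 >0, r--
l=0 r=11: -3+13=10 >0, r--
l=0 r=10: -3+12=9 >0, r--
l=0 r=9: -3+11=8 >0, r--
l=0 r=8: -3+10=7 >0, r--
l=0 r=7: -3+8=5 >0, r--
l=0 r=6: -3+7=4 >0, r--
l=0 r=5: -3+4=1 >0, r--
l=0 r=4: -3+3=0, found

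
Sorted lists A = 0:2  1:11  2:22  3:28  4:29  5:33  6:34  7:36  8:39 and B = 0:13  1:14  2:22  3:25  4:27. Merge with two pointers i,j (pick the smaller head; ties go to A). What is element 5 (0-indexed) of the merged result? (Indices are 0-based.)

merged[5] = 22

i=0 j=0: A[i]=2<=B[j]=13 take 2, i++
i=1 j=0: A[i]=11<=B[j]=13 take 11, i++
i=2 j=0: A[i]=22>B[j]=13 take 13, j++
i=2 j=1: A[i]=22>B[j]=14 take 14, j++
i=2 j=2: A[i]=22<=B[j]=22 take 22, i++
i=3 j=2: A[i]=28>B[j]=22 take 22, j++
i=3 j=3: A[i]=28>B[j]=25 take 25, j++
i=3 j=4: A[i]=28>B[j]=27 take 27, j++
i=3 j=5: B done, take A[i]=28, i++
i=4 j=5: B done, take A[i]=29, i++
i=5 j=5: B done, take A[i]=33, i++
i=6 j=5: B done, take A[i]=34, i++
i=7 j=5: B done, take A[i]=36, i++
i=8 j=5: B done, take A[i]=39, i++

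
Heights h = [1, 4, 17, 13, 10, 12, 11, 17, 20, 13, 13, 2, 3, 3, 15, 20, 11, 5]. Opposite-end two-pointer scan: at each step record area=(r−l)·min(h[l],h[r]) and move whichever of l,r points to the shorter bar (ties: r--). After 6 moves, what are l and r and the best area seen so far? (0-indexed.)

l=0 r=17: min(1,5)*17=17 best=17 *, l++
l=1 r=17: min(4,5)*16=64 best=64 *, l++
l=2 r=17: min(17,5)*15=75 best=75 *, r--
l=2 r=16: min(17,11)*14=154 best=154 *, r--
l=2 r=15: min(17,20)*13=221 best=221 *, l++
l=3 r=15: min(13,20)*12=156 best=221, l++

l=4, r=15, best area=221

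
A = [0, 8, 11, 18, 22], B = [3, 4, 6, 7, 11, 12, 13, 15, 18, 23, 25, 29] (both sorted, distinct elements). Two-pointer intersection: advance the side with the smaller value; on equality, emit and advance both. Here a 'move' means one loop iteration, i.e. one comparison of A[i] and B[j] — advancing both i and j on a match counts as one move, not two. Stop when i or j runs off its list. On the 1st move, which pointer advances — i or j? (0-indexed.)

[i=0,j=0] 0<3 → i++

i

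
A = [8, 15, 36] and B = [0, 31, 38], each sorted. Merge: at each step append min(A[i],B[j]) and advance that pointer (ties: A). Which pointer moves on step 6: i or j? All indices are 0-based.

j

i=0 j=0: A[i]=8>B[j]=0 take 0, j++
i=0 j=1: A[i]=8<=B[j]=31 take 8, i++
i=1 j=1: A[i]=15<=B[j]=31 take 15, i++
i=2 j=1: A[i]=36>B[j]=31 take 31, j++
i=2 j=2: A[i]=36<=B[j]=38 take 36, i++
i=3 j=2: A done, take B[j]=38, j++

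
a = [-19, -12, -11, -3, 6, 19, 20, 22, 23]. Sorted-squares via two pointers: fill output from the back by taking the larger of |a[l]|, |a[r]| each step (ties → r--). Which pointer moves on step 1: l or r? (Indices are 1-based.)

r

[1,9] |-19|<=|23| out[9]=529 → r--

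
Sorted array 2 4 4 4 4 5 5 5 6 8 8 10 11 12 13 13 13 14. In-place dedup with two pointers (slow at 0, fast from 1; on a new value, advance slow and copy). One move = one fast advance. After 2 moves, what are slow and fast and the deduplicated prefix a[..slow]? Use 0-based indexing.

slow=1, fast=3, prefix=[2, 4]

(s=0,f=1) a[fast]=4≠a[slow]=2 write a[1]=4 → slow++,fast++
(s=1,f=2) a[fast]=4=a[slow] dup → fast++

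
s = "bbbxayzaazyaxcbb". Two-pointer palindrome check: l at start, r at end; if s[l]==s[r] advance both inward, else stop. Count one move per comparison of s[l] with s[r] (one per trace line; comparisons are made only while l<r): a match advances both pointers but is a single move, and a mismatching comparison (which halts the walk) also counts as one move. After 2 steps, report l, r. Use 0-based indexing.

l=0 r=15: 'b'=='b', l++,r--
l=1 r=14: 'b'=='b', l++,r--

l=2, r=13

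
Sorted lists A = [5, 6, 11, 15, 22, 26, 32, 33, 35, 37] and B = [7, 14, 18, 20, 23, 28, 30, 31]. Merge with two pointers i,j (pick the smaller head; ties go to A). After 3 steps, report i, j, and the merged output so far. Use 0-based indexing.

[i=0,j=0] A[i]=5<=B[j]=7 take 5 → i++
[i=1,j=0] A[i]=6<=B[j]=7 take 6 → i++
[i=2,j=0] A[i]=11>B[j]=7 take 7 → j++

i=2, j=1, merged so far=[5, 6, 7]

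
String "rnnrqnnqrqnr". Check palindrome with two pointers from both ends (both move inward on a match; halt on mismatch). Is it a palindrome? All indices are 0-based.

[0,11] 'r'=='r' → l++,r--
[1,10] 'n'=='n' → l++,r--
[2,9] 'n'!='q' → stop

not a palindrome (mismatch at 2,9)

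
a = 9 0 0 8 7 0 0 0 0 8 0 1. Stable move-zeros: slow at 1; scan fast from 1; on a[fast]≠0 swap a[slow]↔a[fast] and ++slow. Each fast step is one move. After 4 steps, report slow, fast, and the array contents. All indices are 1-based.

slow=3, fast=5, a=[9, 8, 0, 0, 7, 0, 0, 0, 0, 8, 0, 1]

(s=1,f=1) a[fast]=9≠0 swap→a[1]=9 → slow++,fast++
(s=2,f=2) a[fast]=0 → fast++
(s=2,f=3) a[fast]=0 → fast++
(s=2,f=4) a[fast]=8≠0 swap→a[2]=8 → slow++,fast++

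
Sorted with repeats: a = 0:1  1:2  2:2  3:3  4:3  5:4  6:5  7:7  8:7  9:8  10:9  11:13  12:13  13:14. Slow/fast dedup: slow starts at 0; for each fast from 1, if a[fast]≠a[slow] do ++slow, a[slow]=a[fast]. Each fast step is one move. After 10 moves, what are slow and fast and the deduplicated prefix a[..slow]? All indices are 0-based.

(s=0,f=1) a[fast]=2≠a[slow]=1 write a[1]=2 → slow++,fast++
(s=1,f=2) a[fast]=2=a[slow] dup → fast++
(s=1,f=3) a[fast]=3≠a[slow]=2 write a[2]=3 → slow++,fast++
(s=2,f=4) a[fast]=3=a[slow] dup → fast++
(s=2,f=5) a[fast]=4≠a[slow]=3 write a[3]=4 → slow++,fast++
(s=3,f=6) a[fast]=5≠a[slow]=4 write a[4]=5 → slow++,fast++
(s=4,f=7) a[fast]=7≠a[slow]=5 write a[5]=7 → slow++,fast++
(s=5,f=8) a[fast]=7=a[slow] dup → fast++
(s=5,f=9) a[fast]=8≠a[slow]=7 write a[6]=8 → slow++,fast++
(s=6,f=10) a[fast]=9≠a[slow]=8 write a[7]=9 → slow++,fast++

slow=7, fast=11, prefix=[1, 2, 3, 4, 5, 7, 8, 9]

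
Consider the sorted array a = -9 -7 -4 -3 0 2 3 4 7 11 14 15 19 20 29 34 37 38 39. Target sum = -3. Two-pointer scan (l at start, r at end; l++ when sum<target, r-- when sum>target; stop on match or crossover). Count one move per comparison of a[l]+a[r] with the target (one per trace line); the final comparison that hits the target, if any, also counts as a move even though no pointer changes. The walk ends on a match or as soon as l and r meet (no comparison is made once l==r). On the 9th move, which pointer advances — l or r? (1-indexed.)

l=1 r=19: -9+39=30 >-3, r--
l=1 r=18: -9+38=29 >-3, r--
l=1 r=17: -9+37=28 >-3, r--
l=1 r=16: -9+34=25 >-3, r--
l=1 r=15: -9+29=20 >-3, r--
l=1 r=14: -9+20=11 >-3, r--
l=1 r=13: -9+19=10 >-3, r--
l=1 r=12: -9+15=6 >-3, r--
l=1 r=11: -9+14=5 >-3, r--

r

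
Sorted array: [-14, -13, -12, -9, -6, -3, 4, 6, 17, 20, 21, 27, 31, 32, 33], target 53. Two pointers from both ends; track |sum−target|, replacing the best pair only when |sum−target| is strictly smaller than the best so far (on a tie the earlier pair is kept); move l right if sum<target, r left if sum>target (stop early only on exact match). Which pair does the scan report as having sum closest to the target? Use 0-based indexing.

pair (20, 33) with sum 53 (|Δ|=0)

[0,14] -14+33=19 d=34 * → l++
[1,14] -13+33=20 d=33 * → l++
[2,14] -12+33=21 d=32 * → l++
[3,14] -9+33=24 d=29 * → l++
[4,14] -6+33=27 d=26 * → l++
[5,14] -3+33=30 d=23 * → l++
[6,14] 4+33=37 d=16 * → l++
[7,14] 6+33=39 d=14 * → l++
[8,14] 17+33=50 d=3 * → l++
[9,14] 20+33=53 d=0 * → stop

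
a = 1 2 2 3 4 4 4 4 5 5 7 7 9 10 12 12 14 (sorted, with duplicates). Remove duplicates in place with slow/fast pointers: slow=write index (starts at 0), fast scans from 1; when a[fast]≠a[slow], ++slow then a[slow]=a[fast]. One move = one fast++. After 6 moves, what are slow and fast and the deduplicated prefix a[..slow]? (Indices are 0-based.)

slow=3, fast=7, prefix=[1, 2, 3, 4]

slow=0 fast=1: a[fast]=2≠a[slow]=1 write a[1]=2, slow++,fast++
slow=1 fast=2: a[fast]=2=a[slow] dup, fast++
slow=1 fast=3: a[fast]=3≠a[slow]=2 write a[2]=3, slow++,fast++
slow=2 fast=4: a[fast]=4≠a[slow]=3 write a[3]=4, slow++,fast++
slow=3 fast=5: a[fast]=4=a[slow] dup, fast++
slow=3 fast=6: a[fast]=4=a[slow] dup, fast++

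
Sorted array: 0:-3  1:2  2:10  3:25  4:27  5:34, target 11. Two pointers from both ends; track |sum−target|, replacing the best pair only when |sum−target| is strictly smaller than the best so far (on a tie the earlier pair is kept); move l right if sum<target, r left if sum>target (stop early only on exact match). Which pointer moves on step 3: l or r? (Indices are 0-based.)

[0,5] -3+34=31 d=20 * → r--
[0,4] -3+27=24 d=13 * → r--
[0,3] -3+25=22 d=11 * → r--

r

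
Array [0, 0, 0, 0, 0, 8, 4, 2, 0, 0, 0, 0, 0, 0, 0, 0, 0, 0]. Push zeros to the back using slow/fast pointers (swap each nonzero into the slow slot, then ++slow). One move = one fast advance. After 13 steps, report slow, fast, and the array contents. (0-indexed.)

slow=0 fast=0: a[fast]=0, fast++
slow=0 fast=1: a[fast]=0, fast++
slow=0 fast=2: a[fast]=0, fast++
slow=0 fast=3: a[fast]=0, fast++
slow=0 fast=4: a[fast]=0, fast++
slow=0 fast=5: a[fast]=8≠0 swap→a[0]=8, slow++,fast++
slow=1 fast=6: a[fast]=4≠0 swap→a[1]=4, slow++,fast++
slow=2 fast=7: a[fast]=2≠0 swap→a[2]=2, slow++,fast++
slow=3 fast=8: a[fast]=0, fast++
slow=3 fast=9: a[fast]=0, fast++
slow=3 fast=10: a[fast]=0, fast++
slow=3 fast=11: a[fast]=0, fast++
slow=3 fast=12: a[fast]=0, fast++

slow=3, fast=13, a=[8, 4, 2, 0, 0, 0, 0, 0, 0, 0, 0, 0, 0, 0, 0, 0, 0, 0]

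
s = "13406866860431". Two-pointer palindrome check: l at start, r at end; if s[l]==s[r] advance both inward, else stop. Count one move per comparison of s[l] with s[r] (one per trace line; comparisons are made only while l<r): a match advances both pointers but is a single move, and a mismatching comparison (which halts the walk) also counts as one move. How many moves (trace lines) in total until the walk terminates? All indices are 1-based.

7 moves

l=1 r=14: '1'=='1', l++,r--
l=2 r=13: '3'=='3', l++,r--
l=3 r=12: '4'=='4', l++,r--
l=4 r=11: '0'=='0', l++,r--
l=5 r=10: '6'=='6', l++,r--
l=6 r=9: '8'=='8', l++,r--
l=7 r=8: '6'=='6', l++,r--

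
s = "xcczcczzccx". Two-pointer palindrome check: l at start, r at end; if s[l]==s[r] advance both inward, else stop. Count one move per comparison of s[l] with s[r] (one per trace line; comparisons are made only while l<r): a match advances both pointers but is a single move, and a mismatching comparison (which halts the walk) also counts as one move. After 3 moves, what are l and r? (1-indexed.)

l=4, r=8

[1,11] 'x'=='x' → l++,r--
[2,10] 'c'=='c' → l++,r--
[3,9] 'c'=='c' → l++,r--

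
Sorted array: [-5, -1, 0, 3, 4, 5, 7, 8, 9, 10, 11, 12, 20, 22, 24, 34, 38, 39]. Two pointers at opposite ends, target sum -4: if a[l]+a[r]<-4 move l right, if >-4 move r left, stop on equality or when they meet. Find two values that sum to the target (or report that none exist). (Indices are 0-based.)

no pair

l=0 r=17: -5+39=34 >-4, r--
l=0 r=16: -5+38=33 >-4, r--
l=0 r=15: -5+34=29 >-4, r--
l=0 r=14: -5+24=19 >-4, r--
l=0 r=13: -5+22=17 >-4, r--
l=0 r=12: -5+20=15 >-4, r--
l=0 r=11: -5+12=7 >-4, r--
l=0 r=10: -5+11=6 >-4, r--
l=0 r=9: -5+10=5 >-4, r--
l=0 r=8: -5+9=4 >-4, r--
l=0 r=7: -5+8=3 >-4, r--
l=0 r=6: -5+7=2 >-4, r--
l=0 r=5: -5+5=0 >-4, r--
l=0 r=4: -5+4=-1 >-4, r--
l=0 r=3: -5+3=-2 >-4, r--
l=0 r=2: -5+0=-5 <-4, l++
l=1 r=2: -1+0=-1 >-4, r--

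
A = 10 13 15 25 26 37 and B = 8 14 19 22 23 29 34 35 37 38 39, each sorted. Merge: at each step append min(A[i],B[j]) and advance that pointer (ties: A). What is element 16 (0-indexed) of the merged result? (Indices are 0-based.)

merged[16] = 39

[i=0,j=0] A[i]=10>B[j]=8 take 8 → j++
[i=0,j=1] A[i]=10<=B[j]=14 take 10 → i++
[i=1,j=1] A[i]=13<=B[j]=14 take 13 → i++
[i=2,j=1] A[i]=15>B[j]=14 take 14 → j++
[i=2,j=2] A[i]=15<=B[j]=19 take 15 → i++
[i=3,j=2] A[i]=25>B[j]=19 take 19 → j++
[i=3,j=3] A[i]=25>B[j]=22 take 22 → j++
[i=3,j=4] A[i]=25>B[j]=23 take 23 → j++
[i=3,j=5] A[i]=25<=B[j]=29 take 25 → i++
[i=4,j=5] A[i]=26<=B[j]=29 take 26 → i++
[i=5,j=5] A[i]=37>B[j]=29 take 29 → j++
[i=5,j=6] A[i]=37>B[j]=34 take 34 → j++
[i=5,j=7] A[i]=37>B[j]=35 take 35 → j++
[i=5,j=8] A[i]=37<=B[j]=37 take 37 → i++
[i=6,j=8] A done, take B[j]=37 → j++
[i=6,j=9] A done, take B[j]=38 → j++
[i=6,j=10] A done, take B[j]=39 → j++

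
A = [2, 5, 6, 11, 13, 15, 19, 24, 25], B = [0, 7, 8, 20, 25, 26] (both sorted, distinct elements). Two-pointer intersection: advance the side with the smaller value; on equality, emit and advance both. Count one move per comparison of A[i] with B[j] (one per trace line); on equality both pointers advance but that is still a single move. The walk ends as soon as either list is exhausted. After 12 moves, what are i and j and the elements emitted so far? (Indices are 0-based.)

[i=0,j=0] 2>0 → j++
[i=0,j=1] 2<7 → i++
[i=1,j=1] 5<7 → i++
[i=2,j=1] 6<7 → i++
[i=3,j=1] 11>7 → j++
[i=3,j=2] 11>8 → j++
[i=3,j=3] 11<20 → i++
[i=4,j=3] 13<20 → i++
[i=5,j=3] 15<20 → i++
[i=6,j=3] 19<20 → i++
[i=7,j=3] 24>20 → j++
[i=7,j=4] 24<25 → i++

i=8, j=4, emitted=[]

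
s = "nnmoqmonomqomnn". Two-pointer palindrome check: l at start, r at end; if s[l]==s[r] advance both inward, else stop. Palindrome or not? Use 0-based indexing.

l=0 r=14: 'n'=='n', l++,r--
l=1 r=13: 'n'=='n', l++,r--
l=2 r=12: 'm'=='m', l++,r--
l=3 r=11: 'o'=='o', l++,r--
l=4 r=10: 'q'=='q', l++,r--
l=5 r=9: 'm'=='m', l++,r--
l=6 r=8: 'o'=='o', l++,r--

palindrome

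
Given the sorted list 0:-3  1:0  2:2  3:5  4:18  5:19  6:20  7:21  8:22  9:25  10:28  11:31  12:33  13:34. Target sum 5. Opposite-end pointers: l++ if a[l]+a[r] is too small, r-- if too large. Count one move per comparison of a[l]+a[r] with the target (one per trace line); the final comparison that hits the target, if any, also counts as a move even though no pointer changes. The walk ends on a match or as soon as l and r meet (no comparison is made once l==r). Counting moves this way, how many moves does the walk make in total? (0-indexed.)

12 moves

l=0 r=13: -3+34=31 >5, r--
l=0 r=12: -3+33=30 >5, r--
l=0 r=11: -3+31=28 >5, r--
l=0 r=10: -3+28=25 >5, r--
l=0 r=9: -3+25=22 >5, r--
l=0 r=8: -3+22=19 >5, r--
l=0 r=7: -3+21=18 >5, r--
l=0 r=6: -3+20=17 >5, r--
l=0 r=5: -3+19=16 >5, r--
l=0 r=4: -3+18=15 >5, r--
l=0 r=3: -3+5=2 <5, l++
l=1 r=3: 0+5=5, found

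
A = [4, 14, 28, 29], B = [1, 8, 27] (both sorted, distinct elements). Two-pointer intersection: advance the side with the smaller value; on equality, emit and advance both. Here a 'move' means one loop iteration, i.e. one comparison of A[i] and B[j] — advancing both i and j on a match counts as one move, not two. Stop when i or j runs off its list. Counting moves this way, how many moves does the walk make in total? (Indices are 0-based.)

5 moves

[i=0,j=0] 4>1 → j++
[i=0,j=1] 4<8 → i++
[i=1,j=1] 14>8 → j++
[i=1,j=2] 14<27 → i++
[i=2,j=2] 28>27 → j++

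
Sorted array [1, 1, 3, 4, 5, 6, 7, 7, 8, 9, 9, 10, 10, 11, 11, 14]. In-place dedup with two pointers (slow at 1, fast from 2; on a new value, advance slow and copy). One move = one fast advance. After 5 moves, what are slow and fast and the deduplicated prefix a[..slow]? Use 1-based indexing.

(s=1,f=2) a[fast]=1=a[slow] dup → fast++
(s=1,f=3) a[fast]=3≠a[slow]=1 write a[2]=3 → slow++,fast++
(s=2,f=4) a[fast]=4≠a[slow]=3 write a[3]=4 → slow++,fast++
(s=3,f=5) a[fast]=5≠a[slow]=4 write a[4]=5 → slow++,fast++
(s=4,f=6) a[fast]=6≠a[slow]=5 write a[5]=6 → slow++,fast++

slow=5, fast=7, prefix=[1, 3, 4, 5, 6]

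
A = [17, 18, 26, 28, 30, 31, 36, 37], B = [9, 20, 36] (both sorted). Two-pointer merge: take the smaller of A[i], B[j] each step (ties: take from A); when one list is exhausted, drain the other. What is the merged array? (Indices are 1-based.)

[9, 17, 18, 20, 26, 28, 30, 31, 36, 36, 37]

[i=1,j=1] A[i]=17>B[j]=9 take 9 → j++
[i=1,j=2] A[i]=17<=B[j]=20 take 17 → i++
[i=2,j=2] A[i]=18<=B[j]=20 take 18 → i++
[i=3,j=2] A[i]=26>B[j]=20 take 20 → j++
[i=3,j=3] A[i]=26<=B[j]=36 take 26 → i++
[i=4,j=3] A[i]=28<=B[j]=36 take 28 → i++
[i=5,j=3] A[i]=30<=B[j]=36 take 30 → i++
[i=6,j=3] A[i]=31<=B[j]=36 take 31 → i++
[i=7,j=3] A[i]=36<=B[j]=36 take 36 → i++
[i=8,j=3] A[i]=37>B[j]=36 take 36 → j++
[i=8,j=4] B done, take A[i]=37 → i++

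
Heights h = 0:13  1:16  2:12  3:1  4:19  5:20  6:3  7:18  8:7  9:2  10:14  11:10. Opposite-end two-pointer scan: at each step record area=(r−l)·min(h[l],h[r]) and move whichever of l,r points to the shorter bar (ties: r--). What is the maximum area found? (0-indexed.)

[0,11] min(13,10)*11=110 best=110 * → r--
[0,10] min(13,14)*10=130 best=130 * → l++
[1,10] min(16,14)*9=126 best=130 → r--
[1,9] min(16,2)*8=16 best=130 → r--
[1,8] min(16,7)*7=49 best=130 → r--
[1,7] min(16,18)*6=96 best=130 → l++
[2,7] min(12,18)*5=60 best=130 → l++
[3,7] min(1,18)*4=4 best=130 → l++
[4,7] min(19,18)*3=54 best=130 → r--
[4,6] min(19,3)*2=6 best=130 → r--
[4,5] min(19,20)*1=19 best=130 → l++

max area = 130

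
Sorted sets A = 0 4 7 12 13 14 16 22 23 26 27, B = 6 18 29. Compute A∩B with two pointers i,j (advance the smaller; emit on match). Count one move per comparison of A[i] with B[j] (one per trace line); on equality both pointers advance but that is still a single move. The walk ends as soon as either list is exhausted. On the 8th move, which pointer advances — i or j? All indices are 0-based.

i

i=0 j=0: 0<6, i++
i=1 j=0: 4<6, i++
i=2 j=0: 7>6, j++
i=2 j=1: 7<18, i++
i=3 j=1: 12<18, i++
i=4 j=1: 13<18, i++
i=5 j=1: 14<18, i++
i=6 j=1: 16<18, i++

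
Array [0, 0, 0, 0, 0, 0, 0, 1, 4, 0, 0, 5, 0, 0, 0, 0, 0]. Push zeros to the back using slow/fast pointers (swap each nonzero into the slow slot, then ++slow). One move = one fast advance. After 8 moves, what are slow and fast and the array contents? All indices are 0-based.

slow=0 fast=0: a[fast]=0, fast++
slow=0 fast=1: a[fast]=0, fast++
slow=0 fast=2: a[fast]=0, fast++
slow=0 fast=3: a[fast]=0, fast++
slow=0 fast=4: a[fast]=0, fast++
slow=0 fast=5: a[fast]=0, fast++
slow=0 fast=6: a[fast]=0, fast++
slow=0 fast=7: a[fast]=1≠0 swap→a[0]=1, slow++,fast++

slow=1, fast=8, a=[1, 0, 0, 0, 0, 0, 0, 0, 4, 0, 0, 5, 0, 0, 0, 0, 0]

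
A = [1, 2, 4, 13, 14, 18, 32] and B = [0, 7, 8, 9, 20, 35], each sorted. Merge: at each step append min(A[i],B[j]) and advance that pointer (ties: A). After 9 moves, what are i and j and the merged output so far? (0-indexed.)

i=5, j=4, merged so far=[0, 1, 2, 4, 7, 8, 9, 13, 14]

i=0 j=0: A[i]=1>B[j]=0 take 0, j++
i=0 j=1: A[i]=1<=B[j]=7 take 1, i++
i=1 j=1: A[i]=2<=B[j]=7 take 2, i++
i=2 j=1: A[i]=4<=B[j]=7 take 4, i++
i=3 j=1: A[i]=13>B[j]=7 take 7, j++
i=3 j=2: A[i]=13>B[j]=8 take 8, j++
i=3 j=3: A[i]=13>B[j]=9 take 9, j++
i=3 j=4: A[i]=13<=B[j]=20 take 13, i++
i=4 j=4: A[i]=14<=B[j]=20 take 14, i++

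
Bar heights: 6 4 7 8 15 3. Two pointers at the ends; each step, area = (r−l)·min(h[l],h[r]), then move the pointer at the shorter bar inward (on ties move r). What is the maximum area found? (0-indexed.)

max area = 24

l=0 r=5: min(6,3)*5=15 best=15 *, r--
l=0 r=4: min(6,15)*4=24 best=24 *, l++
l=1 r=4: min(4,15)*3=12 best=24, l++
l=2 r=4: min(7,15)*2=14 best=24, l++
l=3 r=4: min(8,15)*1=8 best=24, l++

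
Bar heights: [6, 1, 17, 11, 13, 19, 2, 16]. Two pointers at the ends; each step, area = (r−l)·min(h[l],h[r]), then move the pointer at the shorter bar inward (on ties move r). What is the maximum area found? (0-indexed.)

l=0 r=7: min(6,16)*7=42 best=42 *, l++
l=1 r=7: min(1,16)*6=6 best=42, l++
l=2 r=7: min(17,16)*5=80 best=80 *, r--
l=2 r=6: min(17,2)*4=8 best=80, r--
l=2 r=5: min(17,19)*3=51 best=80, l++
l=3 r=5: min(11,19)*2=22 best=80, l++
l=4 r=5: min(13,19)*1=13 best=80, l++

max area = 80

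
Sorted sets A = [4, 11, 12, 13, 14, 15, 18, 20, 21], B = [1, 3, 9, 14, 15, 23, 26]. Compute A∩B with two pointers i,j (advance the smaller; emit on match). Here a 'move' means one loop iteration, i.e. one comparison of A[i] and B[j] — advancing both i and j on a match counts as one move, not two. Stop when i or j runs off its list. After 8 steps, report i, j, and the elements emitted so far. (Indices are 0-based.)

i=5, j=4, emitted=[14]

i=0 j=0: 4>1, j++
i=0 j=1: 4>3, j++
i=0 j=2: 4<9, i++
i=1 j=2: 11>9, j++
i=1 j=3: 11<14, i++
i=2 j=3: 12<14, i++
i=3 j=3: 13<14, i++
i=4 j=3: 14==14 emit, i++,j++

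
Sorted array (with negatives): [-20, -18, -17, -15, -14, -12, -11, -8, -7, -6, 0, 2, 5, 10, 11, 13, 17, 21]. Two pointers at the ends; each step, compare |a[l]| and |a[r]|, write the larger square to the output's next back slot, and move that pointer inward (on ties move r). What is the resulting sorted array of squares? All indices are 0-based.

[0, 4, 25, 36, 49, 64, 100, 121, 121, 144, 169, 196, 225, 289, 289, 324, 400, 441]

[0,17] |-20|<=|21| out[17]=441 → r--
[0,16] |-20|>|17| out[16]=400 → l++
[1,16] |-18|>|17| out[15]=324 → l++
[2,16] |-17|<=|17| out[14]=289 → r--
[2,15] |-17|>|13| out[13]=289 → l++
[3,15] |-15|>|13| out[12]=225 → l++
[4,15] |-14|>|13| out[11]=196 → l++
[5,15] |-12|<=|13| out[10]=169 → r--
[5,14] |-12|>|11| out[9]=144 → l++
[6,14] |-11|<=|11| out[8]=121 → r--
[6,13] |-11|>|10| out[7]=121 → l++
[7,13] |-8|<=|10| out[6]=100 → r--
[7,12] |-8|>|5| out[5]=64 → l++
[8,12] |-7|>|5| out[4]=49 → l++
[9,12] |-6|>|5| out[3]=36 → l++
[10,12] |0|<=|5| out[2]=25 → r--
[10,11] |0|<=|2| out[1]=4 → r--
[10,10] |0|<=|0| out[0]=0 → r--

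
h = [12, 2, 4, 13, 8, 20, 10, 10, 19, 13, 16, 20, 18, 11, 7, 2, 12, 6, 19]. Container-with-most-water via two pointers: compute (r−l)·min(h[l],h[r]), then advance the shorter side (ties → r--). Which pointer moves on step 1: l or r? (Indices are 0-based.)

l

[0,18] min(12,19)*18=216 best=216 * → l++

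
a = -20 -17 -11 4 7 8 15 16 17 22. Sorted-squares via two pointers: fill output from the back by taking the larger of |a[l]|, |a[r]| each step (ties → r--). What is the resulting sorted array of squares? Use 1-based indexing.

l=1 r=10: |-20|<=|22| out[10]=484, r--
l=1 r=9: |-20|>|17| out[9]=400, l++
l=2 r=9: |-17|<=|17| out[8]=289, r--
l=2 r=8: |-17|>|16| out[7]=289, l++
l=3 r=8: |-11|<=|16| out[6]=256, r--
l=3 r=7: |-11|<=|15| out[5]=225, r--
l=3 r=6: |-11|>|8| out[4]=121, l++
l=4 r=6: |4|<=|8| out[3]=64, r--
l=4 r=5: |4|<=|7| out[2]=49, r--
l=4 r=4: |4|<=|4| out[1]=16, r--

[16, 49, 64, 121, 225, 256, 289, 289, 400, 484]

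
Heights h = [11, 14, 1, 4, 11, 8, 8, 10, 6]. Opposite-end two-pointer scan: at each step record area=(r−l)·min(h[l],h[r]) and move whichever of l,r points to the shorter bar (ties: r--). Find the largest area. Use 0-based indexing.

l=0 r=8: min(11,6)*8=48 best=48 *, r--
l=0 r=7: min(11,10)*7=70 best=70 *, r--
l=0 r=6: min(11,8)*6=48 best=70, r--
l=0 r=5: min(11,8)*5=40 best=70, r--
l=0 r=4: min(11,11)*4=44 best=70, r--
l=0 r=3: min(11,4)*3=12 best=70, r--
l=0 r=2: min(11,1)*2=2 best=70, r--
l=0 r=1: min(11,14)*1=11 best=70, l++

max area = 70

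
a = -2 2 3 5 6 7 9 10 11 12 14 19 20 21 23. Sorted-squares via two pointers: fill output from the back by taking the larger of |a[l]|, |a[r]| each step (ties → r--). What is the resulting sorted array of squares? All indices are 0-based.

[0,14] |-2|<=|23| out[14]=529 → r--
[0,13] |-2|<=|21| out[13]=441 → r--
[0,12] |-2|<=|20| out[12]=400 → r--
[0,11] |-2|<=|19| out[11]=361 → r--
[0,10] |-2|<=|14| out[10]=196 → r--
[0,9] |-2|<=|12| out[9]=144 → r--
[0,8] |-2|<=|11| out[8]=121 → r--
[0,7] |-2|<=|10| out[7]=100 → r--
[0,6] |-2|<=|9| out[6]=81 → r--
[0,5] |-2|<=|7| out[5]=49 → r--
[0,4] |-2|<=|6| out[4]=36 → r--
[0,3] |-2|<=|5| out[3]=25 → r--
[0,2] |-2|<=|3| out[2]=9 → r--
[0,1] |-2|<=|2| out[1]=4 → r--
[0,0] |-2|<=|-2| out[0]=4 → r--

[4, 4, 9, 25, 36, 49, 81, 100, 121, 144, 196, 361, 400, 441, 529]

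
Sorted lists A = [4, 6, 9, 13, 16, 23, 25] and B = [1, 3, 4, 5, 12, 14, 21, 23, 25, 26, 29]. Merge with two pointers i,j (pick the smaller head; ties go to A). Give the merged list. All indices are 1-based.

[1, 3, 4, 4, 5, 6, 9, 12, 13, 14, 16, 21, 23, 23, 25, 25, 26, 29]

[i=1,j=1] A[i]=4>B[j]=1 take 1 → j++
[i=1,j=2] A[i]=4>B[j]=3 take 3 → j++
[i=1,j=3] A[i]=4<=B[j]=4 take 4 → i++
[i=2,j=3] A[i]=6>B[j]=4 take 4 → j++
[i=2,j=4] A[i]=6>B[j]=5 take 5 → j++
[i=2,j=5] A[i]=6<=B[j]=12 take 6 → i++
[i=3,j=5] A[i]=9<=B[j]=12 take 9 → i++
[i=4,j=5] A[i]=13>B[j]=12 take 12 → j++
[i=4,j=6] A[i]=13<=B[j]=14 take 13 → i++
[i=5,j=6] A[i]=16>B[j]=14 take 14 → j++
[i=5,j=7] A[i]=16<=B[j]=21 take 16 → i++
[i=6,j=7] A[i]=23>B[j]=21 take 21 → j++
[i=6,j=8] A[i]=23<=B[j]=23 take 23 → i++
[i=7,j=8] A[i]=25>B[j]=23 take 23 → j++
[i=7,j=9] A[i]=25<=B[j]=25 take 25 → i++
[i=8,j=9] A done, take B[j]=25 → j++
[i=8,j=10] A done, take B[j]=26 → j++
[i=8,j=11] A done, take B[j]=29 → j++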